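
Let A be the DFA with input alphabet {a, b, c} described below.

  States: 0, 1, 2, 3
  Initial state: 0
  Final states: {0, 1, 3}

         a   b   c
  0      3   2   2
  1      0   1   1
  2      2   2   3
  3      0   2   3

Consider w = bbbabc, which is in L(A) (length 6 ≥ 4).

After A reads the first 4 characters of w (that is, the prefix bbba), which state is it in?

State sequence: 0 -b-> 2 -b-> 2 -b-> 2 -a-> 2

After reading 4 characters, A is in state 2.
(This kind of state-tracing is the core of the pumping-lemma construction: with 4 states, pigeonhole forces a repeat within the first 4 steps.)

2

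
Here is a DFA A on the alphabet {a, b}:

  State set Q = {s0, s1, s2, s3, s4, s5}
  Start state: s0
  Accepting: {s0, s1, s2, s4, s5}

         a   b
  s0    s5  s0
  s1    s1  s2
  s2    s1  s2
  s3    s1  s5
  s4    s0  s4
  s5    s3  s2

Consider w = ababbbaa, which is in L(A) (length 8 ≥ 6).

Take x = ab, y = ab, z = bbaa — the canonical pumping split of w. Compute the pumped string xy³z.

ababababbbaa

xy^3z = ab·ab·ab·ab·bbaa = ababababbbaa.
Reading y = ab takes A from s2 back to s2, so after x·y·y·y the machine is still in s2, and z then leads to the accepting state s1. Hence ababababbbaa ∈ L(A).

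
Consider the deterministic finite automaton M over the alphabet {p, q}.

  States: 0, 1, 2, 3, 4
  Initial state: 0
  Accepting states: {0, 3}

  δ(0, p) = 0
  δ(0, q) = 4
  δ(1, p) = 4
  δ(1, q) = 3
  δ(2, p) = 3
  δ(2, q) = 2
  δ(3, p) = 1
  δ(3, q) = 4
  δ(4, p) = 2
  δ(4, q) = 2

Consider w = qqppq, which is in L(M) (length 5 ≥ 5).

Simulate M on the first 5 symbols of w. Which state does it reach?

Run of M on the first 5 characters of w = q q p p q:
  step 0: 0  (start)
  step 1: 4  (read q: 0→4)
  step 2: 2  (read q: 4→2)
  step 3: 3  (read p: 2→3)
  step 4: 1  (read p: 3→1)
  step 5: 3  (read q: 1→3)

After reading 5 characters, M is in state 3.
(This kind of state-tracing is the core of the pumping-lemma construction: with 5 states, pigeonhole forces a repeat within the first 5 steps.)

3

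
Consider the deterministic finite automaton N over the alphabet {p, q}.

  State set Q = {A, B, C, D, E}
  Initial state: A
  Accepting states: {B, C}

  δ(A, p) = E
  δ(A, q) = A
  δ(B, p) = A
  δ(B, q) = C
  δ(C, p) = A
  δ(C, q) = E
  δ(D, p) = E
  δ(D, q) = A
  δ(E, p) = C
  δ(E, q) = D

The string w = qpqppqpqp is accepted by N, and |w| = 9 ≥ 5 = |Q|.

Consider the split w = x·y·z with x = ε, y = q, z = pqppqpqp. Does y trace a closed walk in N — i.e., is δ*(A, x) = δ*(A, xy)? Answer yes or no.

Run of N on the first 1 characters of w = q:
  step 0: A  (start)
  step 1: A  (read q: A→A)

After x (step 0): A. After xy (step 1): A.
They match, so y = q drives N around a cycle from A back to itself; pumping y any number of times keeps N in A before reading z, and xyⁱz ∈ L(N) for every i ≥ 0.

yes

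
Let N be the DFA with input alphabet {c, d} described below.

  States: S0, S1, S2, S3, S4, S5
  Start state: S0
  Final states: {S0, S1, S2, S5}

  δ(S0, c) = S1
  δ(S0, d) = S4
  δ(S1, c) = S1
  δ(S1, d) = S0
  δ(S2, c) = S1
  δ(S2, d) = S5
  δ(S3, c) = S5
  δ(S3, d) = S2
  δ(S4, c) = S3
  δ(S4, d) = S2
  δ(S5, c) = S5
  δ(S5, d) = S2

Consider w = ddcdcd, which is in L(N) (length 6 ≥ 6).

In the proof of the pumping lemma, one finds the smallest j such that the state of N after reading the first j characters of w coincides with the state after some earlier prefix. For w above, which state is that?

State sequence: S0 -d-> S4 -d-> S2 -c-> S1 -d-> S0 -c-> S1 -d-> S0
First repeat at step 4: S0 was already visited.

The earliest repeat is at step j = 4: N is in S0, which it already visited at step i = 0.
Pumping length from the standard proof: p = 6 (the number of states). The repeated state found above gives |xy| = j ≤ 6 and |y| = j − i ≥ 1.

S0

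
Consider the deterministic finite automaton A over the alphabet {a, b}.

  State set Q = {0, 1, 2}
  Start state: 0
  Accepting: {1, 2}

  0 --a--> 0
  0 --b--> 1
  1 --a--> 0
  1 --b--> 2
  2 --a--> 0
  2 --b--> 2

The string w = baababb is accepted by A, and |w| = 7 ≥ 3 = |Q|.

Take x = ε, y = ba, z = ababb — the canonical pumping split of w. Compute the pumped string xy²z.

babaababb

xy^2z = ε·ba·ba·ababb = babaababb.
Reading y = ba takes A from 0 back to 0, so after x·y·y the machine is still in 0, and z then leads to the accepting state 2. Hence babaababb ∈ L(A).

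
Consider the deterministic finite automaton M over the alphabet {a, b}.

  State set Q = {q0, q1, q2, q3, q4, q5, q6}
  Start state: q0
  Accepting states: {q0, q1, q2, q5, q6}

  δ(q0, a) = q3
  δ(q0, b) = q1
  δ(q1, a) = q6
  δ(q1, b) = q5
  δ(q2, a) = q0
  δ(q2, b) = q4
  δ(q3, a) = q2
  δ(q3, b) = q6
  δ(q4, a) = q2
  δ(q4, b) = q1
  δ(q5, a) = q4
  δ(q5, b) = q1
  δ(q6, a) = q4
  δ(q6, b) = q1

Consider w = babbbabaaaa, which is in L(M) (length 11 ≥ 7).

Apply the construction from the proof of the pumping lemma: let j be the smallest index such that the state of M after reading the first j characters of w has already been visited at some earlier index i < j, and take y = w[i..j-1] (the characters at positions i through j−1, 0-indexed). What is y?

State sequence: q0 -b-> q1 -a-> q6 -b-> q1 -b-> q5 -b-> q1 -a-> q6 -b-> q1 -a-> q6 -a-> q4 -a-> q2 -a-> q0
First repeat at step 3: q1 was already visited.

So i = 1, j = 3, giving x = w[0:1] = b, y = w[1:3] = ab, z = w[3:11] = bbabaaaa.
Check: |xy| = 3 ≤ 7 and |y| = 2 ≥ 1. Reading y takes M from q1 back to q1, so every xyⁱz is accepted.
Since M has 7 states, any run of length ≥ 7 visits 7+1 states, so by pigeonhole some state repeats within the first 7 steps — that repeat gives the pumpable loop.

ab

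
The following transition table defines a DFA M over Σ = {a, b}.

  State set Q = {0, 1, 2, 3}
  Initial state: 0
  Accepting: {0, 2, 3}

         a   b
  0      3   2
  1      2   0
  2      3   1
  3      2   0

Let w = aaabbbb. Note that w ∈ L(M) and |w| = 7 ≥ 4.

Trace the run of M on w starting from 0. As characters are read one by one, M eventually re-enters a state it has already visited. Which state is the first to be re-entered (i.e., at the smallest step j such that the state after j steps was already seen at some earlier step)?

3

State sequence: 0 -a-> 3 -a-> 2 -a-> 3 -b-> 0 -b-> 2 -b-> 1 -b-> 0
First repeat at step 3: 3 was already visited.

The earliest repeat is at step j = 3: M is in 3, which it already visited at step i = 1.
Since M has 4 states, any run of length ≥ 4 visits 4+1 states, so by pigeonhole some state repeats within the first 4 steps — that repeat gives the pumpable loop.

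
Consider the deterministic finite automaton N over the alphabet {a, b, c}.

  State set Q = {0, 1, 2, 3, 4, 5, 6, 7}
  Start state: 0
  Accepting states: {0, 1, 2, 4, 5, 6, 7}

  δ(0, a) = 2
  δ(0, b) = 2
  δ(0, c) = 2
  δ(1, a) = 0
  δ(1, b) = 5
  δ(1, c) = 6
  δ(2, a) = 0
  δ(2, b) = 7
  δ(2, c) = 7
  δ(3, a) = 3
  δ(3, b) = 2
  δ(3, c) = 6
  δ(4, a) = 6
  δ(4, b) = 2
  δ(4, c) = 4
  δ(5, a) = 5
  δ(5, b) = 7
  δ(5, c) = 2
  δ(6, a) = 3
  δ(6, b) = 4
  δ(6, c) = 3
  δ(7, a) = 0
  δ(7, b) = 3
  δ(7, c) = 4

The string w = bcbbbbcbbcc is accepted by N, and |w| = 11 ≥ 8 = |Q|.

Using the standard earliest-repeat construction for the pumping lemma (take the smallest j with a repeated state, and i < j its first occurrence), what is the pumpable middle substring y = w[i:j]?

cbb

State sequence: 0 -b-> 2 -c-> 7 -b-> 3 -b-> 2 -b-> 7 -b-> 3 -c-> 6 -b-> 4 -b-> 2 -c-> 7 -c-> 4
First repeat at step 4: 2 was already visited.

So i = 1, j = 4, giving x = w[0:1] = b, y = w[1:4] = cbb, z = w[4:11] = bbcbbcc.
Check: |xy| = 4 ≤ 8 and |y| = 3 ≥ 1. Reading y takes N from 2 back to 2, so every xyⁱz is accepted.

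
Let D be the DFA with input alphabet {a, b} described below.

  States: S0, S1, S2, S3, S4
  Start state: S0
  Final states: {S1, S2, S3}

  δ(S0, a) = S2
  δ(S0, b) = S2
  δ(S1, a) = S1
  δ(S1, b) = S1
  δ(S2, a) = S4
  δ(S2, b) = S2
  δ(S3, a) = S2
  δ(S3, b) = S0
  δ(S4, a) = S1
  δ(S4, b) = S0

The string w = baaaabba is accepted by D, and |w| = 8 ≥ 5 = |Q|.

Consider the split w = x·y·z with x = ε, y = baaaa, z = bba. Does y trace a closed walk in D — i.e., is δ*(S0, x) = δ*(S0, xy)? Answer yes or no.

no

State sequence: S0 -b-> S2 -a-> S4 -a-> S1 -a-> S1 -a-> S1

After x (step 0): S0. After xy (step 5): S1.
They differ (S0 ≠ S1), so y is not a cycle from the state after x; this split is not the one the pumping-lemma construction produces, and pumping y need not keep the string in L(D).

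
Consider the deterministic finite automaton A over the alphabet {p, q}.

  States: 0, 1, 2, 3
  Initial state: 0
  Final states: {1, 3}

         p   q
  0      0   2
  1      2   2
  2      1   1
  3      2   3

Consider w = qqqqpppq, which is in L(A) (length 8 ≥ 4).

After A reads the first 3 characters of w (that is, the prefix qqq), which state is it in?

2

Run of A on the first 3 characters of w = q q q:
  step 0: 0  (start)
  step 1: 2  (read q: 0→2)
  step 2: 1  (read q: 2→1)
  step 3: 2  (read q: 1→2)

After reading 3 characters, A is in state 2.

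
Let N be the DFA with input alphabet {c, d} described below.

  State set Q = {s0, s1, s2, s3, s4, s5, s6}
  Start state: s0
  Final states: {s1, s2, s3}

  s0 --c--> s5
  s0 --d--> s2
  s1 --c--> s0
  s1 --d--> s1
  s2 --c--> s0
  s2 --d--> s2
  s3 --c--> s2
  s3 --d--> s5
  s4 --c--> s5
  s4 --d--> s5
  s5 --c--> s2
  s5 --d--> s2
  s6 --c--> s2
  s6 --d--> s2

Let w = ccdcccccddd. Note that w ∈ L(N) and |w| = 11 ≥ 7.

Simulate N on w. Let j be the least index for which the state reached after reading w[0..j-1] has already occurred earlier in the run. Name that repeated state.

s2

Run of N on w = c c d c c c c c d d d:
  step 0: s0  (start)
  step 1: s5  (read c: s0→s5)
  step 2: s2  (read c: s5→s2)
  step 3: s2  (read d: s2→s2)   ← first repeat (s2 seen earlier)
  step 4: s0  (read c: s2→s0)
  step 5: s5  (read c: s0→s5)
  step 6: s2  (read c: s5→s2)
  step 7: s0  (read c: s2→s0)
  step 8: s5  (read c: s0→s5)
  step 9: s2  (read d: s5→s2)
  step 10: s2  (read d: s2→s2)
  step 11: s2  (read d: s2→s2)

The earliest repeat is at step j = 3: N is in s2, which it already visited at step i = 2.
Since N has 7 states, any run of length ≥ 7 visits 7+1 states, so by pigeonhole some state repeats within the first 7 steps — that repeat gives the pumpable loop.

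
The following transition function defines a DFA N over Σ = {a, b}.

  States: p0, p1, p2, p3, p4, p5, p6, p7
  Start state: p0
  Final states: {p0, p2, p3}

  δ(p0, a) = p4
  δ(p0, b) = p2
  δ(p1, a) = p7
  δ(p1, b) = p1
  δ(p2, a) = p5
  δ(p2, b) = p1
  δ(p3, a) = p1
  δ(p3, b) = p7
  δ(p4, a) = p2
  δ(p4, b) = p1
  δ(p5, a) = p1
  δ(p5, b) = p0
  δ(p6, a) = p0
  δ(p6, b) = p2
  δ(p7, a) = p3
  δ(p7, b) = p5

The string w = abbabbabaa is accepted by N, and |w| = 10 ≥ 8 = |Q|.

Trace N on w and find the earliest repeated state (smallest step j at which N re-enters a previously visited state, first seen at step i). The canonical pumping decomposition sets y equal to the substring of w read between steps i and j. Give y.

b

Run of N on w = a b b a b b a b a a:
  step 0: p0  (start)
  step 1: p4  (read a: p0→p4)
  step 2: p1  (read b: p4→p1)
  step 3: p1  (read b: p1→p1)   ← first repeat (p1 seen earlier)
  step 4: p7  (read a: p1→p7)
  step 5: p5  (read b: p7→p5)
  step 6: p0  (read b: p5→p0)
  step 7: p4  (read a: p0→p4)
  step 8: p1  (read b: p4→p1)
  step 9: p7  (read a: p1→p7)
  step 10: p3  (read a: p7→p3)

So i = 2, j = 3, giving x = w[0:2] = ab, y = w[2:3] = b, z = w[3:10] = abbabaa.
Check: |xy| = 3 ≤ 8 and |y| = 1 ≥ 1. Reading y takes N from p1 back to p1, so every xyⁱz is accepted.
Since N has 8 states, any run of length ≥ 8 visits 8+1 states, so by pigeonhole some state repeats within the first 8 steps — that repeat gives the pumpable loop.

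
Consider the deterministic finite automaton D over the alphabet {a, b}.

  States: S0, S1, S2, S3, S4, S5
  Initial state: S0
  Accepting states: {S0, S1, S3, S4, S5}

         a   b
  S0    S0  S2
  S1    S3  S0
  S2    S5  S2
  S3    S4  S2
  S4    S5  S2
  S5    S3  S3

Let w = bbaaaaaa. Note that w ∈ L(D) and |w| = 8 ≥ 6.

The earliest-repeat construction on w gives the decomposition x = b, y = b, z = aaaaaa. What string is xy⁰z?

baaaaaa

xy⁰z = xz = b·aaaaaa = baaaaaa.
Reading y = b takes D from S2 back to S2, so after x the machine is still in S2, and z then leads to the accepting state S4. Hence baaaaaa ∈ L(D).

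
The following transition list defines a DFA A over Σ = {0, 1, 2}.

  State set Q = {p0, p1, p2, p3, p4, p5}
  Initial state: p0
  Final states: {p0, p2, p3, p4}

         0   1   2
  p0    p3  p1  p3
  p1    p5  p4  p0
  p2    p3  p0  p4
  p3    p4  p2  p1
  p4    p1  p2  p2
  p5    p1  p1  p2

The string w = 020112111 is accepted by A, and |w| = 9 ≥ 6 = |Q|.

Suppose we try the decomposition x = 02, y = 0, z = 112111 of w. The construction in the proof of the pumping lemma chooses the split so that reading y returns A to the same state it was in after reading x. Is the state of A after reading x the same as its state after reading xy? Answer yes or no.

Run of A on the first 3 characters of w = 0 2 0:
  step 0: p0  (start)
  step 1: p3  (read 0: p0→p3)
  step 2: p1  (read 2: p3→p1)
  step 3: p5  (read 0: p1→p5)

After x (step 2): p1. After xy (step 3): p5.
They differ (p1 ≠ p5), so y is not a cycle from the state after x; this split is not the one the pumping-lemma construction produces, and pumping y need not keep the string in L(A).

no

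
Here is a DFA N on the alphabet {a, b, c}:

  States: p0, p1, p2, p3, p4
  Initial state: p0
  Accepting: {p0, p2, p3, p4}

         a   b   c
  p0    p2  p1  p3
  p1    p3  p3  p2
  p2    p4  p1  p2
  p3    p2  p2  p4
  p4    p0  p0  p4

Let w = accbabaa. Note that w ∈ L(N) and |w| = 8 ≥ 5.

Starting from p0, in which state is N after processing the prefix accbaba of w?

p4

State sequence: p0 -a-> p2 -c-> p2 -c-> p2 -b-> p1 -a-> p3 -b-> p2 -a-> p4

After reading 7 characters, N is in state p4.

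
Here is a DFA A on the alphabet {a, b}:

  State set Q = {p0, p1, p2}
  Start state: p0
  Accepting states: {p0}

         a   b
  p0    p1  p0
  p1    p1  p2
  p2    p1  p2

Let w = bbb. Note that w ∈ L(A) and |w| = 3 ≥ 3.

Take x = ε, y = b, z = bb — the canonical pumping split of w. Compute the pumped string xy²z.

xy^2z = ε·b·b·bb = bbbb.
Reading y = b takes A from p0 back to p0, so after x·y·y the machine is still in p0, and z then leads to the accepting state p0. Hence bbbb ∈ L(A).

bbbb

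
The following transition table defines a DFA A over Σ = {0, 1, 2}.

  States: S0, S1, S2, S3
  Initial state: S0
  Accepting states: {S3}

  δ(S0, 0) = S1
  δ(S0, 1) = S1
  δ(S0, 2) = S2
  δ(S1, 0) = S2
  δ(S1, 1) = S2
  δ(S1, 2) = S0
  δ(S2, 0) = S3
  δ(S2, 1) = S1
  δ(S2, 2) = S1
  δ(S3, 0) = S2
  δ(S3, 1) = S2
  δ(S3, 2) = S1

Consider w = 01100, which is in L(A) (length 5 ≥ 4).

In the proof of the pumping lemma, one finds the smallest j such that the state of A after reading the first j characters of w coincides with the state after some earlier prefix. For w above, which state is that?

S1

State sequence: S0 -0-> S1 -1-> S2 -1-> S1 -0-> S2 -0-> S3
First repeat at step 3: S1 was already visited.

The earliest repeat is at step j = 3: A is in S1, which it already visited at step i = 1.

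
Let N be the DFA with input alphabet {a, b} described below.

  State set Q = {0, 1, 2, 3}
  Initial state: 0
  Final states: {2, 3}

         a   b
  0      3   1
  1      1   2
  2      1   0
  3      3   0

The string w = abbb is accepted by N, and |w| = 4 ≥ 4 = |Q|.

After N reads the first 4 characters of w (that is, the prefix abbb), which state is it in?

State sequence: 0 -a-> 3 -b-> 0 -b-> 1 -b-> 2

After reading 4 characters, N is in state 2.
(This kind of state-tracing is the core of the pumping-lemma construction: with 4 states, pigeonhole forces a repeat within the first 4 steps.)

2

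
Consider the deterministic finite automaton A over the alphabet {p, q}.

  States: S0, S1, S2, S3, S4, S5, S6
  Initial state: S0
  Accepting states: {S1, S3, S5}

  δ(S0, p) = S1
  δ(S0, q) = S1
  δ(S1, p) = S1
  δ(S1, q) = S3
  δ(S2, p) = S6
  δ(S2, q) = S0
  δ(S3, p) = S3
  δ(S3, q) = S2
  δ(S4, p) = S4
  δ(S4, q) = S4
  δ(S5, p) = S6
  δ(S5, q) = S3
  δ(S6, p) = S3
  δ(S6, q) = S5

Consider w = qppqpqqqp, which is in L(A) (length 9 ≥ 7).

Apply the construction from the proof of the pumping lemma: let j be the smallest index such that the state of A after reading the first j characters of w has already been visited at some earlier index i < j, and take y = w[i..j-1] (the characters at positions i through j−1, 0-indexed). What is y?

State sequence: S0 -q-> S1 -p-> S1 -p-> S1 -q-> S3 -p-> S3 -q-> S2 -q-> S0 -q-> S1 -p-> S1
First repeat at step 2: S1 was already visited.

So i = 1, j = 2, giving x = w[0:1] = q, y = w[1:2] = p, z = w[2:9] = pqpqqqp.
Check: |xy| = 2 ≤ 7 and |y| = 1 ≥ 1. Reading y takes A from S1 back to S1, so every xyⁱz is accepted.

p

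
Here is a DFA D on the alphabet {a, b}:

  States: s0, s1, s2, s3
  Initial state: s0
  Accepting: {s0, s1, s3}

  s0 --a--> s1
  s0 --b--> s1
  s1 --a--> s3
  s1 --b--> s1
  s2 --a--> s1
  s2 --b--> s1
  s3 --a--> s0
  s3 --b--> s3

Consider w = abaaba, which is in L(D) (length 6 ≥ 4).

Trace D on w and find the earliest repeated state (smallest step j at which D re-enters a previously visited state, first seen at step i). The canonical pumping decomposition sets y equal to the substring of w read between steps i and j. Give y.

Run of D on w = a b a a b a:
  step 0: s0  (start)
  step 1: s1  (read a: s0→s1)
  step 2: s1  (read b: s1→s1)   ← first repeat (s1 seen earlier)
  step 3: s3  (read a: s1→s3)
  step 4: s0  (read a: s3→s0)
  step 5: s1  (read b: s0→s1)
  step 6: s3  (read a: s1→s3)

So i = 1, j = 2, giving x = w[0:1] = a, y = w[1:2] = b, z = w[2:6] = aaba.
Check: |xy| = 2 ≤ 4 and |y| = 1 ≥ 1. Reading y takes D from s1 back to s1, so every xyⁱz is accepted.

b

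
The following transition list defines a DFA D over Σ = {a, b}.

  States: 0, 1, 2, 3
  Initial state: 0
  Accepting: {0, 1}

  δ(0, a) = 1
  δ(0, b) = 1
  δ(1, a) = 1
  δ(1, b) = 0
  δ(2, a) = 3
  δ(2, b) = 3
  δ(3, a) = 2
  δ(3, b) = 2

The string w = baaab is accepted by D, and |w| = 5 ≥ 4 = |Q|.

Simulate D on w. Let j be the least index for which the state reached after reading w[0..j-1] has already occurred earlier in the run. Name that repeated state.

1

State sequence: 0 -b-> 1 -a-> 1 -a-> 1 -a-> 1 -b-> 0
First repeat at step 2: 1 was already visited.

The earliest repeat is at step j = 2: D is in 1, which it already visited at step i = 1.
Pumping length from the standard proof: p = 4 (the number of states). The repeated state found above gives |xy| = j ≤ 4 and |y| = j − i ≥ 1.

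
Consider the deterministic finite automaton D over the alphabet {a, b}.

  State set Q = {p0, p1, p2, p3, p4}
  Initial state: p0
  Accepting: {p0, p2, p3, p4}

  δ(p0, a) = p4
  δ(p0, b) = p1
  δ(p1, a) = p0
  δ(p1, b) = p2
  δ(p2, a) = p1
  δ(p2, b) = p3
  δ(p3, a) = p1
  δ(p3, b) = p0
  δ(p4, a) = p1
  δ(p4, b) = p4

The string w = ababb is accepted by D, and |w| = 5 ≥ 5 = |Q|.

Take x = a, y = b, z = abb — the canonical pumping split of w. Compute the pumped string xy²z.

xy^2z = a·b·b·abb = abbabb.
Reading y = b takes D from p4 back to p4, so after x·y·y the machine is still in p4, and z then leads to the accepting state p3. Hence abbabb ∈ L(D).

abbabb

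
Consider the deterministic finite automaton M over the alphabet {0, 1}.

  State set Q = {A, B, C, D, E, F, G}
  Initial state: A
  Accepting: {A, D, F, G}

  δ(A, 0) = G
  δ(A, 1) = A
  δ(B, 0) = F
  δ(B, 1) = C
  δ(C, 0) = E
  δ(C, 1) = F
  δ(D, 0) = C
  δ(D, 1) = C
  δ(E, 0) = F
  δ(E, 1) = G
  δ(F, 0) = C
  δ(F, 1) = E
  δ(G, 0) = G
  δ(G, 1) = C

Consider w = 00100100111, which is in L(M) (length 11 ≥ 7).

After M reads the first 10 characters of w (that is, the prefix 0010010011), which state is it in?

E

Run of M on the first 10 characters of w = 0 0 1 0 0 1 0 0 1 1:
  step 0: A  (start)
  step 1: G  (read 0: A→G)
  step 2: G  (read 0: G→G)
  step 3: C  (read 1: G→C)
  step 4: E  (read 0: C→E)
  step 5: F  (read 0: E→F)
  step 6: E  (read 1: F→E)
  step 7: F  (read 0: E→F)
  step 8: C  (read 0: F→C)
  step 9: F  (read 1: C→F)
  step 10: E  (read 1: F→E)

After reading 10 characters, M is in state E.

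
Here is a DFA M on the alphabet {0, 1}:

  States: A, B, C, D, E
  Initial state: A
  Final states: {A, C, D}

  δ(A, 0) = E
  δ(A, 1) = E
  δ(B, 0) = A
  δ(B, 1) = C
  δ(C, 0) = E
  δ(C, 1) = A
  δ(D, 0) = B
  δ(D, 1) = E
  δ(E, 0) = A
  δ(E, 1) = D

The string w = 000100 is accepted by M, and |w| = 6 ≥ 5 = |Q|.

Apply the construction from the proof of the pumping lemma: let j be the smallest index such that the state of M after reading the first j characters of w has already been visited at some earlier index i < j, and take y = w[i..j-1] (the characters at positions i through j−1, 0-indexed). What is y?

State sequence: A -0-> E -0-> A -0-> E -1-> D -0-> B -0-> A
First repeat at step 2: A was already visited.

So i = 0, j = 2, giving x = w[0:0] = ε, y = w[0:2] = 00, z = w[2:6] = 0100.
Check: |xy| = 2 ≤ 5 and |y| = 2 ≥ 1. Reading y takes M from A back to A, so every xyⁱz is accepted.
Since M has 5 states, any run of length ≥ 5 visits 5+1 states, so by pigeonhole some state repeats within the first 5 steps — that repeat gives the pumpable loop.

00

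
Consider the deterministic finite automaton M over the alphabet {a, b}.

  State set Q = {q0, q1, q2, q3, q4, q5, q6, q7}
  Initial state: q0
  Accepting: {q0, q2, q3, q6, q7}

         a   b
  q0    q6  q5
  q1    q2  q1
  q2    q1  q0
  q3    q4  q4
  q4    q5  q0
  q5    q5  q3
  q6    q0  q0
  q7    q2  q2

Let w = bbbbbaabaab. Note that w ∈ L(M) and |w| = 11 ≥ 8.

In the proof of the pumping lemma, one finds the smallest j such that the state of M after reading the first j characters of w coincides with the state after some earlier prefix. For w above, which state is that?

q0

Run of M on w = b b b b b a a b a a b:
  step 0: q0  (start)
  step 1: q5  (read b: q0→q5)
  step 2: q3  (read b: q5→q3)
  step 3: q4  (read b: q3→q4)
  step 4: q0  (read b: q4→q0)   ← first repeat (q0 seen earlier)
  step 5: q5  (read b: q0→q5)
  step 6: q5  (read a: q5→q5)
  step 7: q5  (read a: q5→q5)
  step 8: q3  (read b: q5→q3)
  step 9: q4  (read a: q3→q4)
  step 10: q5  (read a: q4→q5)
  step 11: q3  (read b: q5→q3)

The earliest repeat is at step j = 4: M is in q0, which it already visited at step i = 0.
With |Q| = 8, pigeonhole forces a state repeat no later than step 8; the substring read between the first and second visits to that state can be pumped.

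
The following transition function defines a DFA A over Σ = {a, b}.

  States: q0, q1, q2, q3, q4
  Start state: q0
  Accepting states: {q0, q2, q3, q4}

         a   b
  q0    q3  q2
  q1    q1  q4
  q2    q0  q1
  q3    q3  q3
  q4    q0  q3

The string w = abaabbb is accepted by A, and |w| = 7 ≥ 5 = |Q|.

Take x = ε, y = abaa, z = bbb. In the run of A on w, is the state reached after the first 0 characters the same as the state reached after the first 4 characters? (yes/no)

no

State sequence: q0 -a-> q3 -b-> q3 -a-> q3 -a-> q3

After x (step 0): q0. After xy (step 4): q3.
They differ (q0 ≠ q3), so y is not a cycle from the state after x; this split is not the one the pumping-lemma construction produces, and pumping y need not keep the string in L(A).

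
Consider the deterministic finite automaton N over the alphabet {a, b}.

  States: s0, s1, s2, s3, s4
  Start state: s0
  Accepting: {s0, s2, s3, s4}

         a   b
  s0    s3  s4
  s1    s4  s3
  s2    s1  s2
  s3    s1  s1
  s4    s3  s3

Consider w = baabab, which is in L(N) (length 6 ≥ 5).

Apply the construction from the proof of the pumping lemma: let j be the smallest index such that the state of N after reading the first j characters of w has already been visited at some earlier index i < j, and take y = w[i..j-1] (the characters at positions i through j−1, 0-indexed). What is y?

State sequence: s0 -b-> s4 -a-> s3 -a-> s1 -b-> s3 -a-> s1 -b-> s3
First repeat at step 4: s3 was already visited.

So i = 2, j = 4, giving x = w[0:2] = ba, y = w[2:4] = ab, z = w[4:6] = ab.
Check: |xy| = 4 ≤ 5 and |y| = 2 ≥ 1. Reading y takes N from s3 back to s3, so every xyⁱz is accepted.
The DFA has 5 states, so the proof of the pumping lemma guarantees a repeated state among the first 5+1 visited; the segment between the two visits is the pumpable y.

ab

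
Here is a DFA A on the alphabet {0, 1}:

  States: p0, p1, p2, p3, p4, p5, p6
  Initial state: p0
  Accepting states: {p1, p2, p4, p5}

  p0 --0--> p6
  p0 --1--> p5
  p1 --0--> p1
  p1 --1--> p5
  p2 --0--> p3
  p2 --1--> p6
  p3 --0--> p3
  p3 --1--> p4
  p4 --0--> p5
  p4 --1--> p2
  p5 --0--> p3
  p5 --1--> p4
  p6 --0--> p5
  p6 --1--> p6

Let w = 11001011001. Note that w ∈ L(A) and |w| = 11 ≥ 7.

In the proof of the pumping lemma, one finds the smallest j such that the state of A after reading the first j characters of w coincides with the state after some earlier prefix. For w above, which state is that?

p5

State sequence: p0 -1-> p5 -1-> p4 -0-> p5 -0-> p3 -1-> p4 -0-> p5 -1-> p4 -1-> p2 -0-> p3 -0-> p3 -1-> p4
First repeat at step 3: p5 was already visited.

The earliest repeat is at step j = 3: A is in p5, which it already visited at step i = 1.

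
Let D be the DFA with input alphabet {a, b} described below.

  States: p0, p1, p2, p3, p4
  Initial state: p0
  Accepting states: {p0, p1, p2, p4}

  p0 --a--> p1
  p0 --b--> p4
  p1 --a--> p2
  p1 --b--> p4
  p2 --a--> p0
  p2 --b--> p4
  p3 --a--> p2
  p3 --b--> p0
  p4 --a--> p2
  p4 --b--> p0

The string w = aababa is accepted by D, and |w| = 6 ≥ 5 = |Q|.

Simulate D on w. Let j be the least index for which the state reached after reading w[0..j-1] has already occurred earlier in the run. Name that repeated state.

Run of D on w = a a b a b a:
  step 0: p0  (start)
  step 1: p1  (read a: p0→p1)
  step 2: p2  (read a: p1→p2)
  step 3: p4  (read b: p2→p4)
  step 4: p2  (read a: p4→p2)   ← first repeat (p2 seen earlier)
  step 5: p4  (read b: p2→p4)
  step 6: p2  (read a: p4→p2)

The earliest repeat is at step j = 4: D is in p2, which it already visited at step i = 2.
Pumping length from the standard proof: p = 5 (the number of states). The repeated state found above gives |xy| = j ≤ 5 and |y| = j − i ≥ 1.

p2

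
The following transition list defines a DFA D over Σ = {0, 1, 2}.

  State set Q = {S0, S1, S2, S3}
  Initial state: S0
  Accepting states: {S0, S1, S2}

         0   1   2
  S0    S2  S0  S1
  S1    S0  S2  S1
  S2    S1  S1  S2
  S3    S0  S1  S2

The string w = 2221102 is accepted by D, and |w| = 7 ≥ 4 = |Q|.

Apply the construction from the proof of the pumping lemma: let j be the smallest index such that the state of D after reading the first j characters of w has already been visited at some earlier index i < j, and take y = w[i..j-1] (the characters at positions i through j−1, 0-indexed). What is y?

State sequence: S0 -2-> S1 -2-> S1 -2-> S1 -1-> S2 -1-> S1 -0-> S0 -2-> S1
First repeat at step 2: S1 was already visited.

So i = 1, j = 2, giving x = w[0:1] = 2, y = w[1:2] = 2, z = w[2:7] = 21102.
Check: |xy| = 2 ≤ 4 and |y| = 1 ≥ 1. Reading y takes D from S1 back to S1, so every xyⁱz is accepted.
Pumping length from the standard proof: p = 4 (the number of states). The repeated state found above gives |xy| = j ≤ 4 and |y| = j − i ≥ 1.

2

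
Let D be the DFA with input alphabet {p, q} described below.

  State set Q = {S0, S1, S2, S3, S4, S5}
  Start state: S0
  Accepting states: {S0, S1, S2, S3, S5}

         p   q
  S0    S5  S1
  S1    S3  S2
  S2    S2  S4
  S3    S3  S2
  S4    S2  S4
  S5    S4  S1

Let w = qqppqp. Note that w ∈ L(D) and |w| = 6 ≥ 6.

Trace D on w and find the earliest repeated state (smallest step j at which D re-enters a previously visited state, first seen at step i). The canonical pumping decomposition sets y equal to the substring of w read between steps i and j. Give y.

State sequence: S0 -q-> S1 -q-> S2 -p-> S2 -p-> S2 -q-> S4 -p-> S2
First repeat at step 3: S2 was already visited.

So i = 2, j = 3, giving x = w[0:2] = qq, y = w[2:3] = p, z = w[3:6] = pqp.
Check: |xy| = 3 ≤ 6 and |y| = 1 ≥ 1. Reading y takes D from S2 back to S2, so every xyⁱz is accepted.

p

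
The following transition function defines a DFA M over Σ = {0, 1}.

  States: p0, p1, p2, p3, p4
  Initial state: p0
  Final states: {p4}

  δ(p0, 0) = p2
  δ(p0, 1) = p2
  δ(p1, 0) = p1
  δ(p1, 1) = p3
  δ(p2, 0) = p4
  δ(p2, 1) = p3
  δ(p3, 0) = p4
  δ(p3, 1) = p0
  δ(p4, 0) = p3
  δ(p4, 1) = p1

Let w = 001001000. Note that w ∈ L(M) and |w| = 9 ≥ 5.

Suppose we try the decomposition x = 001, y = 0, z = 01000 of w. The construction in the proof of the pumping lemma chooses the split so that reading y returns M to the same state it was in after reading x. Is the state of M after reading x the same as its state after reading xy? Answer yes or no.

yes

State sequence: p0 -0-> p2 -0-> p4 -1-> p1 -0-> p1

After x (step 3): p1. After xy (step 4): p1.
They match, so y = 0 drives M around a cycle from p1 back to itself; pumping y any number of times keeps M in p1 before reading z, and xyⁱz ∈ L(M) for every i ≥ 0.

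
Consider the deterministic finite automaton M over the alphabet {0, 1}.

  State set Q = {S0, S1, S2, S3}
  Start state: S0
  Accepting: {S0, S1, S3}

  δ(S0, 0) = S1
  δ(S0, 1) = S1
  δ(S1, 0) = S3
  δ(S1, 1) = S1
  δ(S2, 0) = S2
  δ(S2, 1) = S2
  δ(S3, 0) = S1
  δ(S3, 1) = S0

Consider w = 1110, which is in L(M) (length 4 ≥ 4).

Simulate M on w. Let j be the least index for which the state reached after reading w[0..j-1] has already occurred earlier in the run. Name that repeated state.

S1

State sequence: S0 -1-> S1 -1-> S1 -1-> S1 -0-> S3
First repeat at step 2: S1 was already visited.

The earliest repeat is at step j = 2: M is in S1, which it already visited at step i = 1.
Since M has 4 states, any run of length ≥ 4 visits 4+1 states, so by pigeonhole some state repeats within the first 4 steps — that repeat gives the pumpable loop.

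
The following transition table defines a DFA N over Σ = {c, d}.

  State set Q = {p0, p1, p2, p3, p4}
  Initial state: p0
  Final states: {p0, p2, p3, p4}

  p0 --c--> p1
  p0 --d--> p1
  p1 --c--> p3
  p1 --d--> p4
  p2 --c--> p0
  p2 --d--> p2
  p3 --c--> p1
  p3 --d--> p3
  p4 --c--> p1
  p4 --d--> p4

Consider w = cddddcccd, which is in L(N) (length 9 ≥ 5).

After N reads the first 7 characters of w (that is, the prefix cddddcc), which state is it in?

p3

Run of N on the first 7 characters of w = c d d d d c c:
  step 0: p0  (start)
  step 1: p1  (read c: p0→p1)
  step 2: p4  (read d: p1→p4)
  step 3: p4  (read d: p4→p4)
  step 4: p4  (read d: p4→p4)
  step 5: p4  (read d: p4→p4)
  step 6: p1  (read c: p4→p1)
  step 7: p3  (read c: p1→p3)

After reading 7 characters, N is in state p3.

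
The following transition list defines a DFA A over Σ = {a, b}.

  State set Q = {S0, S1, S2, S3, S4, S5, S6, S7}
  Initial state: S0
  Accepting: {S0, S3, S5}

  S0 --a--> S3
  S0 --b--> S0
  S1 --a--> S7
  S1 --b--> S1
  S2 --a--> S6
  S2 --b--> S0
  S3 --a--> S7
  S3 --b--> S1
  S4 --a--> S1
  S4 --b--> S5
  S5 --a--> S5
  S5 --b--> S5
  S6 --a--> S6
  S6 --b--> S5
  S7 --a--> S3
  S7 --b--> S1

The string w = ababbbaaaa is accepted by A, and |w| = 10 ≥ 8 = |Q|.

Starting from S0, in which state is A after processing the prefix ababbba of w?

State sequence: S0 -a-> S3 -b-> S1 -a-> S7 -b-> S1 -b-> S1 -b-> S1 -a-> S7

After reading 7 characters, A is in state S7.
(This kind of state-tracing is the core of the pumping-lemma construction: with 8 states, pigeonhole forces a repeat within the first 8 steps.)

S7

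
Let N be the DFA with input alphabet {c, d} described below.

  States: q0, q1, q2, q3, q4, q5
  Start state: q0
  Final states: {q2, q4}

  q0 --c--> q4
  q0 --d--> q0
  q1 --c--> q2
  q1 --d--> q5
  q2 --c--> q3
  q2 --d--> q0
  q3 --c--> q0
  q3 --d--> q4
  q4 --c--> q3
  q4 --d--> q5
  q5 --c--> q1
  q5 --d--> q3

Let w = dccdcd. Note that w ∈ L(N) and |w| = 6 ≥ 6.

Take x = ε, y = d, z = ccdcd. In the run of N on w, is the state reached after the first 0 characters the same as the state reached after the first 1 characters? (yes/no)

State sequence: q0 -d-> q0

After x (step 0): q0. After xy (step 1): q0.
They match, so y = d drives N around a cycle from q0 back to itself; pumping y any number of times keeps N in q0 before reading z, and xyⁱz ∈ L(N) for every i ≥ 0.

yes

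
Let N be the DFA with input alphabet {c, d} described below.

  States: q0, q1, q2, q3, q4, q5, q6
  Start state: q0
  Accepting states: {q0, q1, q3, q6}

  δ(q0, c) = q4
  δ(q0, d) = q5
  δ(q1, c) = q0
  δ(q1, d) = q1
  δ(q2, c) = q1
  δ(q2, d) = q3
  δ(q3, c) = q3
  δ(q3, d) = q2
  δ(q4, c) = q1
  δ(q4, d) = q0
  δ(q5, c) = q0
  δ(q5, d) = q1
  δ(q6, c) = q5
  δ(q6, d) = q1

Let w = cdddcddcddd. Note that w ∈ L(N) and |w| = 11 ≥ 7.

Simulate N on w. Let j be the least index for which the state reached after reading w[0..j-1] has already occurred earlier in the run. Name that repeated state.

State sequence: q0 -c-> q4 -d-> q0 -d-> q5 -d-> q1 -c-> q0 -d-> q5 -d-> q1 -c-> q0 -d-> q5 -d-> q1 -d-> q1
First repeat at step 2: q0 was already visited.

The earliest repeat is at step j = 2: N is in q0, which it already visited at step i = 0.
The DFA has 7 states, so the proof of the pumping lemma guarantees a repeated state among the first 7+1 visited; the segment between the two visits is the pumpable y.

q0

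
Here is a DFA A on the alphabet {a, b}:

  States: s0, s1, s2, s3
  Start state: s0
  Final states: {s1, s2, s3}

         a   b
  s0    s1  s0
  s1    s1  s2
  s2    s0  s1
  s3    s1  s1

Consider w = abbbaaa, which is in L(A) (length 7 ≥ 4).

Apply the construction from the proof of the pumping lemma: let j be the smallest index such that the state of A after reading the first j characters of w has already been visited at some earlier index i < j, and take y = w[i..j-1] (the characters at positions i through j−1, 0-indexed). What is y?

bb

Run of A on w = a b b b a a a:
  step 0: s0  (start)
  step 1: s1  (read a: s0→s1)
  step 2: s2  (read b: s1→s2)
  step 3: s1  (read b: s2→s1)   ← first repeat (s1 seen earlier)
  step 4: s2  (read b: s1→s2)
  step 5: s0  (read a: s2→s0)
  step 6: s1  (read a: s0→s1)
  step 7: s1  (read a: s1→s1)

So i = 1, j = 3, giving x = w[0:1] = a, y = w[1:3] = bb, z = w[3:7] = baaa.
Check: |xy| = 3 ≤ 4 and |y| = 2 ≥ 1. Reading y takes A from s1 back to s1, so every xyⁱz is accepted.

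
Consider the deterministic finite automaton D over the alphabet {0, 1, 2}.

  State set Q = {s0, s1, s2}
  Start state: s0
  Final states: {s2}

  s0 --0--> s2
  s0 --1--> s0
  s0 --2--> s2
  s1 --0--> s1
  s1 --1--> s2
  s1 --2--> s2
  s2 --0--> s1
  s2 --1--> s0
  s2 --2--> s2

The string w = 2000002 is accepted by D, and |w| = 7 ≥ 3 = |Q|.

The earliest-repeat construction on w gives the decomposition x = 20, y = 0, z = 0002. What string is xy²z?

20000002

xy^2z = 20·0·0·0002 = 20000002.
Reading y = 0 takes D from s1 back to s1, so after x·y·y the machine is still in s1, and z then leads to the accepting state s2. Hence 20000002 ∈ L(D).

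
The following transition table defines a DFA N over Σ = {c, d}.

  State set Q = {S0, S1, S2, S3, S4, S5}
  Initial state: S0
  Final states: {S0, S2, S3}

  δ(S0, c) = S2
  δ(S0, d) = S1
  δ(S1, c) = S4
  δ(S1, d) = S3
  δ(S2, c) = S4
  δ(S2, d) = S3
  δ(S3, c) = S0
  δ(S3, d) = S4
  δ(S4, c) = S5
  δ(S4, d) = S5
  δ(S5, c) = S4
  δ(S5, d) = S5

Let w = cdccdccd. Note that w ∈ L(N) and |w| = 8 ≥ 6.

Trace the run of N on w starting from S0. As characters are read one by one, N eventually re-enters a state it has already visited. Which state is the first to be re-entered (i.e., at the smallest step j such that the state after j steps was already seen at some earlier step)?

Run of N on w = c d c c d c c d:
  step 0: S0  (start)
  step 1: S2  (read c: S0→S2)
  step 2: S3  (read d: S2→S3)
  step 3: S0  (read c: S3→S0)   ← first repeat (S0 seen earlier)
  step 4: S2  (read c: S0→S2)
  step 5: S3  (read d: S2→S3)
  step 6: S0  (read c: S3→S0)
  step 7: S2  (read c: S0→S2)
  step 8: S3  (read d: S2→S3)

The earliest repeat is at step j = 3: N is in S0, which it already visited at step i = 0.
Pumping length from the standard proof: p = 6 (the number of states). The repeated state found above gives |xy| = j ≤ 6 and |y| = j − i ≥ 1.

S0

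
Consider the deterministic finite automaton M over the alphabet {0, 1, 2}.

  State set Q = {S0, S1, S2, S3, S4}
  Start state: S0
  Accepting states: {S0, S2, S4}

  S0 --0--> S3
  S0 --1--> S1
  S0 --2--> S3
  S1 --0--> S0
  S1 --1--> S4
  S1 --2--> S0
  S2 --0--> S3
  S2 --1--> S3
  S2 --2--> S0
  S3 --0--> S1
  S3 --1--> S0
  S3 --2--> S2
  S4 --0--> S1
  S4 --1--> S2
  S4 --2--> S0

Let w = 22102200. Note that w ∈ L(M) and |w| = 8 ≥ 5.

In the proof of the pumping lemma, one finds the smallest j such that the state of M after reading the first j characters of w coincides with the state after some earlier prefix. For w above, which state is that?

S3

Run of M on w = 2 2 1 0 2 2 0 0:
  step 0: S0  (start)
  step 1: S3  (read 2: S0→S3)
  step 2: S2  (read 2: S3→S2)
  step 3: S3  (read 1: S2→S3)   ← first repeat (S3 seen earlier)
  step 4: S1  (read 0: S3→S1)
  step 5: S0  (read 2: S1→S0)
  step 6: S3  (read 2: S0→S3)
  step 7: S1  (read 0: S3→S1)
  step 8: S0  (read 0: S1→S0)

The earliest repeat is at step j = 3: M is in S3, which it already visited at step i = 1.
With |Q| = 5, pigeonhole forces a state repeat no later than step 5; the substring read between the first and second visits to that state can be pumped.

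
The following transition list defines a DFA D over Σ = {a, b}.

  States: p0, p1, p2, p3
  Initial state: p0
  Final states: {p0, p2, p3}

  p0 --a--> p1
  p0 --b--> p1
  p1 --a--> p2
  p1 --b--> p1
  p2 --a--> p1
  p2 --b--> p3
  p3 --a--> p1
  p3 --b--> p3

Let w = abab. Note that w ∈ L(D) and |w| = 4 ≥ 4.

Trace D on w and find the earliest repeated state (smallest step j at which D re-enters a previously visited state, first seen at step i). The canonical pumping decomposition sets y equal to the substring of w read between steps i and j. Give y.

b

State sequence: p0 -a-> p1 -b-> p1 -a-> p2 -b-> p3
First repeat at step 2: p1 was already visited.

So i = 1, j = 2, giving x = w[0:1] = a, y = w[1:2] = b, z = w[2:4] = ab.
Check: |xy| = 2 ≤ 4 and |y| = 1 ≥ 1. Reading y takes D from p1 back to p1, so every xyⁱz is accepted.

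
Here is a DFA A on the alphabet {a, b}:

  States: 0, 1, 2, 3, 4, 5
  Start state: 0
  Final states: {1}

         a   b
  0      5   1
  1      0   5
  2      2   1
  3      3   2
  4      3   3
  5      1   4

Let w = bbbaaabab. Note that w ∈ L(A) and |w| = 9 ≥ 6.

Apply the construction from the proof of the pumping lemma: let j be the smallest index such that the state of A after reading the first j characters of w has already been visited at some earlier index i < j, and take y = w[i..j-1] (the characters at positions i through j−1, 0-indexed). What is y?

State sequence: 0 -b-> 1 -b-> 5 -b-> 4 -a-> 3 -a-> 3 -a-> 3 -b-> 2 -a-> 2 -b-> 1
First repeat at step 5: 3 was already visited.

So i = 4, j = 5, giving x = w[0:4] = bbba, y = w[4:5] = a, z = w[5:9] = abab.
Check: |xy| = 5 ≤ 6 and |y| = 1 ≥ 1. Reading y takes A from 3 back to 3, so every xyⁱz is accepted.

a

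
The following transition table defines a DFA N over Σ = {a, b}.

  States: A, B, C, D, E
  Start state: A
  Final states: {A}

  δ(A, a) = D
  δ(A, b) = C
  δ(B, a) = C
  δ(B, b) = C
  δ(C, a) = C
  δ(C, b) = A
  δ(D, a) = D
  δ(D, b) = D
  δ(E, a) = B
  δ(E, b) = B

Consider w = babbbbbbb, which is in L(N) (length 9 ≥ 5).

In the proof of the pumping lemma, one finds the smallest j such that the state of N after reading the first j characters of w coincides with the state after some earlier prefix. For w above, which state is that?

C

State sequence: A -b-> C -a-> C -b-> A -b-> C -b-> A -b-> C -b-> A -b-> C -b-> A
First repeat at step 2: C was already visited.

The earliest repeat is at step j = 2: N is in C, which it already visited at step i = 1.
Pumping length from the standard proof: p = 5 (the number of states). The repeated state found above gives |xy| = j ≤ 5 and |y| = j − i ≥ 1.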